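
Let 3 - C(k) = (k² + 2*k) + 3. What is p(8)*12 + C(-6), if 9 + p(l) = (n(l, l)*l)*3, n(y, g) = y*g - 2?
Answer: 17724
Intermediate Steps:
n(y, g) = -2 + g*y (n(y, g) = g*y - 2 = -2 + g*y)
p(l) = -9 + 3*l*(-2 + l²) (p(l) = -9 + ((-2 + l*l)*l)*3 = -9 + ((-2 + l²)*l)*3 = -9 + (l*(-2 + l²))*3 = -9 + 3*l*(-2 + l²))
C(k) = -k² - 2*k (C(k) = 3 - ((k² + 2*k) + 3) = 3 - (3 + k² + 2*k) = 3 + (-3 - k² - 2*k) = -k² - 2*k)
p(8)*12 + C(-6) = (-9 + 3*8*(-2 + 8²))*12 - 1*(-6)*(2 - 6) = (-9 + 3*8*(-2 + 64))*12 - 1*(-6)*(-4) = (-9 + 3*8*62)*12 - 24 = (-9 + 1488)*12 - 24 = 1479*12 - 24 = 17748 - 24 = 17724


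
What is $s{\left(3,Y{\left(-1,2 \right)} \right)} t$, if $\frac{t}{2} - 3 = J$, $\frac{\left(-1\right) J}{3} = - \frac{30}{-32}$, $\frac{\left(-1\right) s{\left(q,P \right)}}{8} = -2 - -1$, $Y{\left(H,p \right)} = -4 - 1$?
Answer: $3$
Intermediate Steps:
$Y{\left(H,p \right)} = -5$
$s{\left(q,P \right)} = 8$ ($s{\left(q,P \right)} = - 8 \left(-2 - -1\right) = - 8 \left(-2 + 1\right) = \left(-8\right) \left(-1\right) = 8$)
$J = - \frac{45}{16}$ ($J = - 3 \left(- \frac{30}{-32}\right) = - 3 \left(\left(-30\right) \left(- \frac{1}{32}\right)\right) = \left(-3\right) \frac{15}{16} = - \frac{45}{16} \approx -2.8125$)
$t = \frac{3}{8}$ ($t = 6 + 2 \left(- \frac{45}{16}\right) = 6 - \frac{45}{8} = \frac{3}{8} \approx 0.375$)
$s{\left(3,Y{\left(-1,2 \right)} \right)} t = 8 \cdot \frac{3}{8} = 3$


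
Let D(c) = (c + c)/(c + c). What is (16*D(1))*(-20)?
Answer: -320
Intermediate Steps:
D(c) = 1 (D(c) = (2*c)/((2*c)) = (2*c)*(1/(2*c)) = 1)
(16*D(1))*(-20) = (16*1)*(-20) = 16*(-20) = -320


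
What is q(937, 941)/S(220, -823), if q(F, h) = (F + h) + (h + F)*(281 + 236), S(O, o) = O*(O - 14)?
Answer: 243201/11330 ≈ 21.465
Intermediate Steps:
S(O, o) = O*(-14 + O)
q(F, h) = 518*F + 518*h (q(F, h) = (F + h) + (F + h)*517 = (F + h) + (517*F + 517*h) = 518*F + 518*h)
q(937, 941)/S(220, -823) = (518*937 + 518*941)/((220*(-14 + 220))) = (485366 + 487438)/((220*206)) = 972804/45320 = 972804*(1/45320) = 243201/11330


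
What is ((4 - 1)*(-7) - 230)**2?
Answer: 63001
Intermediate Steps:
((4 - 1)*(-7) - 230)**2 = (3*(-7) - 230)**2 = (-21 - 230)**2 = (-251)**2 = 63001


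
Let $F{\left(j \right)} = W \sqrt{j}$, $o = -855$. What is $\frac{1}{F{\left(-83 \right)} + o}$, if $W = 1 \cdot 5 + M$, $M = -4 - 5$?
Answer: $\frac{i}{- 855 i + 4 \sqrt{83}} \approx -0.0011675 + 4.976 \cdot 10^{-5} i$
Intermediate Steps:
$M = -9$
$W = -4$ ($W = 1 \cdot 5 - 9 = 5 - 9 = -4$)
$F{\left(j \right)} = - 4 \sqrt{j}$
$\frac{1}{F{\left(-83 \right)} + o} = \frac{1}{- 4 \sqrt{-83} - 855} = \frac{1}{- 4 i \sqrt{83} - 855} = \frac{1}{-855 - 4 i \sqrt{83}}$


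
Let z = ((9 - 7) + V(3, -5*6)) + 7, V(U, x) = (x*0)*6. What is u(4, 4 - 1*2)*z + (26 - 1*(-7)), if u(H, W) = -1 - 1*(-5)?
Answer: 69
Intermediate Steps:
u(H, W) = 4 (u(H, W) = -1 + 5 = 4)
V(U, x) = 0 (V(U, x) = 0*6 = 0)
z = 9 (z = ((9 - 7) + 0) + 7 = (2 + 0) + 7 = 2 + 7 = 9)
u(4, 4 - 1*2)*z + (26 - 1*(-7)) = 4*9 + (26 - 1*(-7)) = 36 + (26 + 7) = 36 + 33 = 69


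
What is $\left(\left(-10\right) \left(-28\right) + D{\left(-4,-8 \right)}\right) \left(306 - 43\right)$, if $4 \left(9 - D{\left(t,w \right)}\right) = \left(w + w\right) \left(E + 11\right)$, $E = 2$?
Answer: $89683$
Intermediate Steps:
$D{\left(t,w \right)} = 9 - \frac{13 w}{2}$ ($D{\left(t,w \right)} = 9 - \frac{\left(w + w\right) \left(2 + 11\right)}{4} = 9 - \frac{2 w 13}{4} = 9 - \frac{26 w}{4} = 9 - \frac{13 w}{2}$)
$\left(\left(-10\right) \left(-28\right) + D{\left(-4,-8 \right)}\right) \left(306 - 43\right) = \left(\left(-10\right) \left(-28\right) + \left(9 - -52\right)\right) \left(306 - 43\right) = \left(280 + \left(9 + 52\right)\right) 263 = \left(280 + 61\right) 263 = 341 \cdot 263 = 89683$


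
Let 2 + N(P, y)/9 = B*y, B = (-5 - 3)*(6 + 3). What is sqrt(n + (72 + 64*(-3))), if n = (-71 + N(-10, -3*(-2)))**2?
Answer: sqrt(15816409) ≈ 3977.0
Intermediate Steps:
B = -72 (B = -8*9 = -72)
N(P, y) = -18 - 648*y (N(P, y) = -18 + 9*(-72*y) = -18 - 648*y)
n = 15816529 (n = (-71 + (-18 - (-1944)*(-2)))**2 = (-71 + (-18 - 648*6))**2 = (-71 + (-18 - 3888))**2 = (-71 - 3906)**2 = (-3977)**2 = 15816529)
sqrt(n + (72 + 64*(-3))) = sqrt(15816529 + (72 + 64*(-3))) = sqrt(15816529 + (72 - 192)) = sqrt(15816529 - 120) = sqrt(15816409)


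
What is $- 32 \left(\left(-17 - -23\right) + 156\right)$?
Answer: $-5184$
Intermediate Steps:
$- 32 \left(\left(-17 - -23\right) + 156\right) = - 32 \left(\left(-17 + 23\right) + 156\right) = - 32 \left(6 + 156\right) = \left(-32\right) 162 = -5184$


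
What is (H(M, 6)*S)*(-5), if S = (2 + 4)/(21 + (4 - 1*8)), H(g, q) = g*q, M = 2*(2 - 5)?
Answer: 1080/17 ≈ 63.529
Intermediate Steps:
M = -6 (M = 2*(-3) = -6)
S = 6/17 (S = 6/(21 + (4 - 8)) = 6/(21 - 4) = 6/17 ≈ 0.35294)
(H(M, 6)*S)*(-5) = (-6*6*(6/17))*(-5) = -36*6/17*(-5) = -216/17*(-5) = 1080/17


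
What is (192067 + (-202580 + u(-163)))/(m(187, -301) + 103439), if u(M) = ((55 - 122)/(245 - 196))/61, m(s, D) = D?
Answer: -15711712/154139741 ≈ -0.10193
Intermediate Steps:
u(M) = -67/2989 (u(M) = -67/49*(1/61) = -67*1/49*(1/61) = -67/49*1/61 = -67/2989)
(192067 + (-202580 + u(-163)))/(m(187, -301) + 103439) = (192067 + (-202580 - 67/2989))/(-301 + 103439) = (192067 - 605511687/2989)/103138 = -31423424/2989*1/103138 = -15711712/154139741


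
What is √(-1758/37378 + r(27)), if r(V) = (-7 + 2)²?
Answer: √8715540394/18689 ≈ 4.9953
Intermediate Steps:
r(V) = 25 (r(V) = (-5)² = 25)
√(-1758/37378 + r(27)) = √(-1758/37378 + 25) = √(-1758*1/37378 + 25) = √(-879/18689 + 25) = √(466346/18689) = √8715540394/18689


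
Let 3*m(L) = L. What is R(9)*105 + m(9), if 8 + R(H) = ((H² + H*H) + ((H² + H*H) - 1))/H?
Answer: 8794/3 ≈ 2931.3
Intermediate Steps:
m(L) = L/3
R(H) = -8 + (-1 + 4*H²)/H (R(H) = -8 + ((H² + H*H) + ((H² + H*H) - 1))/H = -8 + ((H² + H²) + ((H² + H²) - 1))/H = -8 + (2*H² + (2*H² - 1))/H = -8 + (2*H² + (-1 + 2*H²))/H = -8 + (-1 + 4*H²)/H)
R(9)*105 + m(9) = (-8 - 1/9 + 4*9)*105 + (⅓)*9 = (-8 - 1*⅑ + 36)*105 + 3 = (-8 - ⅑ + 36)*105 + 3 = (251/9)*105 + 3 = 8785/3 + 3 = 8794/3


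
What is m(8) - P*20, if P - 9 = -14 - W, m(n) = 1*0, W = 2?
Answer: 140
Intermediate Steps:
m(n) = 0
P = -7 (P = 9 + (-14 - 1*2) = 9 + (-14 - 2) = 9 - 16 = -7)
m(8) - P*20 = 0 - 1*(-7)*20 = 0 + 7*20 = 0 + 140 = 140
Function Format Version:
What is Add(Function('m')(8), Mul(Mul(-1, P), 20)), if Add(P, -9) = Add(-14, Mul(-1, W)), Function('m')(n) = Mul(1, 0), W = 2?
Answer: 140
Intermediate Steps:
Function('m')(n) = 0
P = -7 (P = Add(9, Add(-14, Mul(-1, 2))) = Add(9, Add(-14, -2)) = Add(9, -16) = -7)
Add(Function('m')(8), Mul(Mul(-1, P), 20)) = Add(0, Mul(Mul(-1, -7), 20)) = Add(0, Mul(7, 20)) = Add(0, 140) = 140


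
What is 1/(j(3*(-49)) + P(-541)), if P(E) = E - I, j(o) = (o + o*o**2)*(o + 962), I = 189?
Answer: -1/2588986780 ≈ -3.8625e-10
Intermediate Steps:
j(o) = (962 + o)*(o + o**3) (j(o) = (o + o**3)*(962 + o) = (962 + o)*(o + o**3))
P(E) = -189 + E (P(E) = E - 1*189 = E - 189 = -189 + E)
1/(j(3*(-49)) + P(-541)) = 1/((3*(-49))*(962 + 3*(-49) + (3*(-49))**3 + 962*(3*(-49))**2) + (-189 - 541)) = 1/(-147*(962 - 147 + (-147)**3 + 962*(-147)**2) - 730) = 1/(-147*(962 - 147 - 3176523 + 962*21609) - 730) = 1/(-147*(962 - 147 - 3176523 + 20787858) - 730) = 1/(-147*17612150 - 730) = 1/(-2588986050 - 730) = 1/(-2588986780) = -1/2588986780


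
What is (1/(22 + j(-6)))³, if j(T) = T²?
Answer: 1/195112 ≈ 5.1253e-6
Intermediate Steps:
(1/(22 + j(-6)))³ = (1/(22 + (-6)²))³ = (1/(22 + 36))³ = (1/58)³ = 1/195112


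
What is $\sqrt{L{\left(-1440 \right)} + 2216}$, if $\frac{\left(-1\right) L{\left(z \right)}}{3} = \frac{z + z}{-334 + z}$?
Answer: $\frac{2 \sqrt{434912066}}{887} \approx 47.023$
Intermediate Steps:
$L{\left(z \right)} = - \frac{6 z}{-334 + z}$ ($L{\left(z \right)} = - 3 \frac{z + z}{-334 + z} = - 3 \frac{2 z}{-334 + z} = - \frac{6 z}{-334 + z}$)
$\sqrt{L{\left(-1440 \right)} + 2216} = \sqrt{\left(-6\right) \left(-1440\right) \frac{1}{-334 - 1440} + 2216} = \sqrt{\left(-6\right) \left(-1440\right) \frac{1}{-1774} + 2216} = \sqrt{\left(-6\right) \left(-1440\right) \left(- \frac{1}{1774}\right) + 2216} = \sqrt{- \frac{4320}{887} + 2216} = \sqrt{\frac{1961272}{887}} = \frac{2 \sqrt{434912066}}{887}$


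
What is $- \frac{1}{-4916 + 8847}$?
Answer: $- \frac{1}{3931} \approx -0.00025439$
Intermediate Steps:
$- \frac{1}{-4916 + 8847} = - \frac{1}{3931}$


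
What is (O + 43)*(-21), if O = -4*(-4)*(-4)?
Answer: 441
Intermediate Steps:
O = -64 (O = 16*(-4) = -64)
(O + 43)*(-21) = (-64 + 43)*(-21) = -21*(-21) = 441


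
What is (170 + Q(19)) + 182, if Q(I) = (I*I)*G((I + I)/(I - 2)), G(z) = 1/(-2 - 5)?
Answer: 2103/7 ≈ 300.43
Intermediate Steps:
G(z) = -1/7 (G(z) = 1/(-7) = -1/7)
Q(I) = -I**2/7 (Q(I) = (I*I)*(-1/7) = I**2*(-1/7) = -I**2/7)
(170 + Q(19)) + 182 = (170 - 1/7*19**2) + 182 = (170 - 1/7*361) + 182 = (170 - 361/7) + 182 = 829/7 + 182 = 2103/7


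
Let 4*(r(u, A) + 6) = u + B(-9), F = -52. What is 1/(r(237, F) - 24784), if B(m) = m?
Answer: -1/24733 ≈ -4.0432e-5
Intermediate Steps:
r(u, A) = -33/4 + u/4 (r(u, A) = -6 + (u - 9)/4 = -6 + (-9 + u)/4 = -6 + (-9/4 + u/4) = -33/4 + u/4)
1/(r(237, F) - 24784) = 1/((-33/4 + (1/4)*237) - 24784) = 1/((-33/4 + 237/4) - 24784) = 1/(51 - 24784) = 1/(-24733) = -1/24733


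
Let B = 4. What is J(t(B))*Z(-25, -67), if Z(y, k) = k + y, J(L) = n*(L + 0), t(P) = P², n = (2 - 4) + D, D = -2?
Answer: 5888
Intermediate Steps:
n = -4 (n = (2 - 4) - 2 = -2 - 2 = -4)
J(L) = -4*L (J(L) = -4*(L + 0) = -4*L)
J(t(B))*Z(-25, -67) = (-4*4²)*(-67 - 25) = -4*16*(-92) = -64*(-92) = 5888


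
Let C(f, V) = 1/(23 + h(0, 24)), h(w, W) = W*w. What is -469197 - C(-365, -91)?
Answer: -10791532/23 ≈ -4.6920e+5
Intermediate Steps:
C(f, V) = 1/23 (C(f, V) = 1/(23 + 24*0) = 1/(23 + 0) = 1/23)
-469197 - C(-365, -91) = -469197 - 1*1/23 = -469197 - 1/23 = -10791532/23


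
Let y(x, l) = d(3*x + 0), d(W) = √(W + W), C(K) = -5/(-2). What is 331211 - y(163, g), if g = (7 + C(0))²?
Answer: 331211 - √978 ≈ 3.3118e+5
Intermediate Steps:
C(K) = 5/2 (C(K) = -5*(-½) = 5/2)
g = 361/4 (g = (7 + 5/2)² = (19/2)² = 361/4 ≈ 90.250)
d(W) = √2*√W (d(W) = √(2*W) = √2*√W)
y(x, l) = √6*√x (y(x, l) = √2*√(3*x + 0) = √2*√(3*x) = √2*(√3*√x) = √6*√x)
331211 - y(163, g) = 331211 - √6*√163 = 331211 - √978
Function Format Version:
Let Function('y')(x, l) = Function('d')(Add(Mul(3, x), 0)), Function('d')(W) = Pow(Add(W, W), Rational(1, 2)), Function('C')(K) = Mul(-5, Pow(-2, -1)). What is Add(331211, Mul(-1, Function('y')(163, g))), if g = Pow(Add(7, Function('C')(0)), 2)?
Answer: Add(331211, Mul(-1, Pow(978, Rational(1, 2)))) ≈ 3.3118e+5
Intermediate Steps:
Function('C')(K) = Rational(5, 2) (Function('C')(K) = Mul(-5, Rational(-1, 2)) = Rational(5, 2))
g = Rational(361, 4) (g = Pow(Add(7, Rational(5, 2)), 2) = Pow(Rational(19, 2), 2) = Rational(361, 4) ≈ 90.250)
Function('d')(W) = Mul(Pow(2, Rational(1, 2)), Pow(W, Rational(1, 2))) (Function('d')(W) = Pow(Mul(2, W), Rational(1, 2)) = Mul(Pow(2, Rational(1, 2)), Pow(W, Rational(1, 2))))
Function('y')(x, l) = Mul(Pow(6, Rational(1, 2)), Pow(x, Rational(1, 2))) (Function('y')(x, l) = Mul(Pow(2, Rational(1, 2)), Pow(Add(Mul(3, x), 0), Rational(1, 2))) = Mul(Pow(2, Rational(1, 2)), Pow(Mul(3, x), Rational(1, 2))) = Mul(Pow(2, Rational(1, 2)), Mul(Pow(3, Rational(1, 2)), Pow(x, Rational(1, 2)))) = Mul(Pow(6, Rational(1, 2)), Pow(x, Rational(1, 2))))
Add(331211, Mul(-1, Function('y')(163, g))) = Add(331211, Mul(-1, Mul(Pow(6, Rational(1, 2)), Pow(163, Rational(1, 2))))) = Add(331211, Mul(-1, Pow(978, Rational(1, 2))))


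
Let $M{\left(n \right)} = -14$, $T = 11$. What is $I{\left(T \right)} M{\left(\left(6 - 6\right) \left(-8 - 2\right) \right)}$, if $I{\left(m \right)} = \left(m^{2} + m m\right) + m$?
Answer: $-3542$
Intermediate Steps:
$I{\left(m \right)} = m + 2 m^{2}$ ($I{\left(m \right)} = \left(m^{2} + m^{2}\right) + m = 2 m^{2} + m = m + 2 m^{2}$)
$I{\left(T \right)} M{\left(\left(6 - 6\right) \left(-8 - 2\right) \right)} = 11 \left(1 + 2 \cdot 11\right) \left(-14\right) = 11 \left(1 + 22\right) \left(-14\right) = 11 \cdot 23 \left(-14\right) = 253 \left(-14\right) = -3542$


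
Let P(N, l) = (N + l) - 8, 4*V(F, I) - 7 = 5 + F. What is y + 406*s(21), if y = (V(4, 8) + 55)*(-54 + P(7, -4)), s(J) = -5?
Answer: -5511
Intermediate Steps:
V(F, I) = 3 + F/4 (V(F, I) = 7/4 + (5 + F)/4 = 7/4 + (5/4 + F/4) = 3 + F/4)
P(N, l) = -8 + N + l
y = -3481 (y = ((3 + (1/4)*4) + 55)*(-54 + (-8 + 7 - 4)) = ((3 + 1) + 55)*(-54 - 5) = (4 + 55)*(-59) = 59*(-59) = -3481)
y + 406*s(21) = -3481 + 406*(-5) = -3481 - 2030 = -5511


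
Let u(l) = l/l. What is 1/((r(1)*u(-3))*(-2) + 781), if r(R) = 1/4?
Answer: 2/1561 ≈ 0.0012812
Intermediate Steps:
r(R) = ¼ (r(R) = 1*(¼) = ¼)
u(l) = 1
1/((r(1)*u(-3))*(-2) + 781) = 1/(((¼)*1)*(-2) + 781) = 1/((¼)*(-2) + 781) = 1/(-½ + 781) = 1/(1561/2) = 2/1561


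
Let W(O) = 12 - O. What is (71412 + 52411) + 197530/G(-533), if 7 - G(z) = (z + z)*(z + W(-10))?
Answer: 67448543207/544719 ≈ 1.2382e+5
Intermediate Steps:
G(z) = 7 - 2*z*(22 + z) (G(z) = 7 - (z + z)*(z + (12 - 1*(-10))) = 7 - 2*z*(z + (12 + 10)) = 7 - 2*z*(z + 22) = 7 - 2*z*(22 + z))
(71412 + 52411) + 197530/G(-533) = (71412 + 52411) + 197530/(7 - 44*(-533) - 2*(-533)²) = 123823 + 197530/(7 + 23452 - 2*284089) = 123823 + 197530/(7 + 23452 - 568178) = 123823 + 197530/(-544719) = 123823 + 197530*(-1/544719) = 123823 - 197530/544719 = 67448543207/544719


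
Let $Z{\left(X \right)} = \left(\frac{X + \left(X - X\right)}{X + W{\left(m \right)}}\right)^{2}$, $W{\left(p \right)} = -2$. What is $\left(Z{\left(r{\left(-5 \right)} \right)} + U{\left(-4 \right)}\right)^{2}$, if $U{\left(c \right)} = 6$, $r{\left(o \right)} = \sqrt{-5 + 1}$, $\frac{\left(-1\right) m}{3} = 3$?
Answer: $\frac{143}{4} - 6 i \approx 35.75 - 6.0 i$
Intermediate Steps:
$m = -9$ ($m = \left(-3\right) 3 = -9$)
$r{\left(o \right)} = 2 i$ ($r{\left(o \right)} = \sqrt{-4} = 2 i$)
$Z{\left(X \right)} = \frac{X^{2}}{\left(-2 + X\right)^{2}}$ ($Z{\left(X \right)} = \left(\frac{X + \left(X - X\right)}{X - 2}\right)^{2} = \left(\frac{X + 0}{-2 + X}\right)^{2} = \left(\frac{X}{-2 + X}\right)^{2} = \frac{X^{2}}{\left(-2 + X\right)^{2}}$)
$\left(Z{\left(r{\left(-5 \right)} \right)} + U{\left(-4 \right)}\right)^{2} = \left(\frac{\left(2 i\right)^{2}}{\left(-2 + 2 i\right)^{2}} + 6\right)^{2} = \left(- \frac{4}{\left(-2 + 2 i\right)^{2}} + 6\right)^{2} = \left(6 - \frac{4}{\left(-2 + 2 i\right)^{2}}\right)^{2}$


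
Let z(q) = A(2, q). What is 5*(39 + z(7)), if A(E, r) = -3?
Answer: 180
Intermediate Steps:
z(q) = -3
5*(39 + z(7)) = 5*(39 - 3) = 5*36 = 180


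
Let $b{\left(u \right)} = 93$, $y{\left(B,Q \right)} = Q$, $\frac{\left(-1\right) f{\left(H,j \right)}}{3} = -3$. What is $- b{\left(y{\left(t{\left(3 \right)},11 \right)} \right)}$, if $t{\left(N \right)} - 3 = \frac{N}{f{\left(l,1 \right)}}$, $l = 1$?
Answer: $-93$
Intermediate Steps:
$f{\left(H,j \right)} = 9$ ($f{\left(H,j \right)} = \left(-3\right) \left(-3\right) = 9$)
$t{\left(N \right)} = 3 + \frac{N}{9}$
$- b{\left(y{\left(t{\left(3 \right)},11 \right)} \right)} = \left(-1\right) 93 = -93$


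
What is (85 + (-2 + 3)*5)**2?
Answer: 8100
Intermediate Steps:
(85 + (-2 + 3)*5)**2 = (85 + 1*5)**2 = (85 + 5)**2 = 90**2 = 8100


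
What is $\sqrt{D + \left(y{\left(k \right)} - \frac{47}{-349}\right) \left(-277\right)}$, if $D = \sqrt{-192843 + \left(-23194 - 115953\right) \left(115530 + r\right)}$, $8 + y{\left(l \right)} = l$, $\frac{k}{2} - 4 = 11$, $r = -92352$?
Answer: $\frac{\sqrt{-746798925 + 121801 i \sqrt{3225342009}}}{349} \approx 159.67 + 177.84 i$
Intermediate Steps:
$k = 30$ ($k = 8 + 2 \cdot 11 = 8 + 22 = 30$)
$y{\left(l \right)} = -8 + l$
$D = i \sqrt{3225342009}$ ($D = \sqrt{-192843 + \left(-23194 - 115953\right) \left(115530 - 92352\right)} = \sqrt{-192843 - 3225149166} = \sqrt{-3225342009} = i \sqrt{3225342009} \approx 56792.0 i$)
$\sqrt{D + \left(y{\left(k \right)} - \frac{47}{-349}\right) \left(-277\right)} = \sqrt{i \sqrt{3225342009} + \left(\left(-8 + 30\right) - \frac{47}{-349}\right) \left(-277\right)} = \sqrt{i \sqrt{3225342009} + \left(22 - - \frac{47}{349}\right) \left(-277\right)} = \sqrt{i \sqrt{3225342009} + \left(22 + \frac{47}{349}\right) \left(-277\right)} = \sqrt{i \sqrt{3225342009} + \frac{7725}{349} \left(-277\right)} = \sqrt{i \sqrt{3225342009} - \frac{2139825}{349}} = \sqrt{- \frac{2139825}{349} + i \sqrt{3225342009}}$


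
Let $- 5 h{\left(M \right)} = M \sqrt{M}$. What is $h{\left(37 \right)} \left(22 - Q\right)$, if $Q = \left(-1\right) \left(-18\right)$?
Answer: $- \frac{148 \sqrt{37}}{5} \approx -180.05$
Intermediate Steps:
$h{\left(M \right)} = - \frac{M^{\frac{3}{2}}}{5}$ ($h{\left(M \right)} = - \frac{M \sqrt{M}}{5} = - \frac{M^{\frac{3}{2}}}{5}$)
$Q = 18$
$h{\left(37 \right)} \left(22 - Q\right) = - \frac{37^{\frac{3}{2}}}{5} \left(22 - 18\right) = - \frac{37 \sqrt{37}}{5} \left(22 - 18\right) = - \frac{37 \sqrt{37}}{5} \cdot 4 = - \frac{148 \sqrt{37}}{5}$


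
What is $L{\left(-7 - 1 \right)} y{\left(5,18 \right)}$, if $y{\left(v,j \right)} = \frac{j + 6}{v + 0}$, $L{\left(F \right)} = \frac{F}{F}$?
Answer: $\frac{24}{5} \approx 4.8$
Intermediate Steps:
$L{\left(F \right)} = 1$
$y{\left(v,j \right)} = \frac{6 + j}{v}$
$L{\left(-7 - 1 \right)} y{\left(5,18 \right)} = 1 \frac{6 + 18}{5} = 1 \cdot \frac{1}{5} \cdot 24 = 1 \cdot \frac{24}{5} = \frac{24}{5}$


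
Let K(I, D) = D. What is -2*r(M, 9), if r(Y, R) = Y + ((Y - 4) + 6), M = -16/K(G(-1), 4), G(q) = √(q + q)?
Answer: 12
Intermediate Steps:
G(q) = √2*√q (G(q) = √(2*q) = √2*√q)
M = -4 (M = -16/4 = -16*¼ = -4)
r(Y, R) = 2 + 2*Y (r(Y, R) = Y + ((-4 + Y) + 6) = Y + (2 + Y) = 2 + 2*Y)
-2*r(M, 9) = -2*(2 + 2*(-4)) = -2*(2 - 8) = -2*(-6) = 12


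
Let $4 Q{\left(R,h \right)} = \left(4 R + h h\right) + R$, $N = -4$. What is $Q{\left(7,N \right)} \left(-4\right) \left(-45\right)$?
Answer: $2295$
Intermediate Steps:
$Q{\left(R,h \right)} = \frac{h^{2}}{4} + \frac{5 R}{4}$ ($Q{\left(R,h \right)} = \frac{\left(4 R + h h\right) + R}{4} = \frac{\left(4 R + h^{2}\right) + R}{4} = \frac{\left(h^{2} + 4 R\right) + R}{4} = \frac{h^{2} + 5 R}{4} = \frac{h^{2}}{4} + \frac{5 R}{4}$)
$Q{\left(7,N \right)} \left(-4\right) \left(-45\right) = \left(\frac{\left(-4\right)^{2}}{4} + \frac{5}{4} \cdot 7\right) \left(-4\right) \left(-45\right) = \left(\frac{1}{4} \cdot 16 + \frac{35}{4}\right) \left(-4\right) \left(-45\right) = \left(4 + \frac{35}{4}\right) \left(-4\right) \left(-45\right) = \frac{51}{4} \left(-4\right) \left(-45\right) = \left(-51\right) \left(-45\right) = 2295$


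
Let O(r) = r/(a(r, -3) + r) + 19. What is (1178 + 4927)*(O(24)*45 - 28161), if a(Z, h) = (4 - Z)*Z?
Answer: -3167634195/19 ≈ -1.6672e+8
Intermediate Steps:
a(Z, h) = Z*(4 - Z)
O(r) = 19 + r/(r + r*(4 - r)) (O(r) = r/(r*(4 - r) + r) + 19 = r/(r + r*(4 - r)) + 19 = 19 + r/(r + r*(4 - r)))
(1178 + 4927)*(O(24)*45 - 28161) = (1178 + 4927)*(((-96 + 19*24)/(-5 + 24))*45 - 28161) = 6105*(((-96 + 456)/19)*45 - 28161) = 6105*(((1/19)*360)*45 - 28161) = 6105*((360/19)*45 - 28161) = 6105*(16200/19 - 28161) = 6105*(-518859/19) = -3167634195/19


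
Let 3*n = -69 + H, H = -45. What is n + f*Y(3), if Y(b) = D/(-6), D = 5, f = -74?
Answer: 71/3 ≈ 23.667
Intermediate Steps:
Y(b) = -⅚ (Y(b) = 5/(-6) = 5*(-⅙) = -⅚)
n = -38 (n = (-69 - 45)/3 = (⅓)*(-114) = -38)
n + f*Y(3) = -38 - 74*(-⅚) = -38 + 185/3 = 71/3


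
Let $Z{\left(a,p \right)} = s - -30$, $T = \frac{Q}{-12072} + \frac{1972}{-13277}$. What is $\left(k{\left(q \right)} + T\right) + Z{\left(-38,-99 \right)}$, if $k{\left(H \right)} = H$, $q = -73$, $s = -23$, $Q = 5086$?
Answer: $- \frac{313817915}{4714116} \approx -66.57$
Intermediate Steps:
$T = - \frac{2686259}{4714116}$ ($T = \frac{5086}{-12072} + \frac{1972}{-13277} = 5086 \left(- \frac{1}{12072}\right) + 1972 \left(- \frac{1}{13277}\right) = - \frac{2543}{6036} - \frac{116}{781} = - \frac{2686259}{4714116} \approx -0.56983$)
$Z{\left(a,p \right)} = 7$ ($Z{\left(a,p \right)} = -23 - -30 = -23 + 30 = 7$)
$\left(k{\left(q \right)} + T\right) + Z{\left(-38,-99 \right)} = \left(-73 - \frac{2686259}{4714116}\right) + 7 = - \frac{346816727}{4714116} + 7 = - \frac{313817915}{4714116}$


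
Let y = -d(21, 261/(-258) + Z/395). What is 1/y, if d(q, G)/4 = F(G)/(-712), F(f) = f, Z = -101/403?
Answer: -2436803980/13857781 ≈ -175.84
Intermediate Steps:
Z = -101/403 (Z = -101*1/403 = -101/403 ≈ -0.25062)
d(q, G) = -G/178 (d(q, G) = 4*(G/(-712)) = 4*(G*(-1/712)) = 4*(-G/712) = -G/178)
y = -13857781/2436803980 (y = -(-1)*(261/(-258) - 101/403/395)/178 = -(-1)*(261*(-1/258) - 101/403*1/395)/178 = -(-1)*(-87/86 - 101/159185)/178 = -(-1)*(-13857781)/(178*13689910) = -1*13857781/2436803980 = -13857781/2436803980 ≈ -0.0056869)
1/y = 1/(-13857781/2436803980) = -2436803980/13857781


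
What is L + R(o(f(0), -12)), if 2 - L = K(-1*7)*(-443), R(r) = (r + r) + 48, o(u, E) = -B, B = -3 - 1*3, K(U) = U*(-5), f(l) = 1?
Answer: 15567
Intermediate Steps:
K(U) = -5*U
B = -6 (B = -3 - 3 = -6)
o(u, E) = 6 (o(u, E) = -1*(-6) = 6)
R(r) = 48 + 2*r (R(r) = 2*r + 48 = 48 + 2*r)
L = 15507 (L = 2 - (-(-5)*7)*(-443) = 2 - (-5*(-7))*(-443) = 2 - 35*(-443) = 2 - 1*(-15505) = 2 + 15505 = 15507)
L + R(o(f(0), -12)) = 15507 + (48 + 2*6) = 15507 + (48 + 12) = 15507 + 60 = 15567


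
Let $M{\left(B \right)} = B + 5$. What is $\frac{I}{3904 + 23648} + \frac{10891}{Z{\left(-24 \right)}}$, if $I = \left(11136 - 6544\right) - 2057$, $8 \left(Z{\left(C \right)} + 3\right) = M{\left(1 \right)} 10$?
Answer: $\frac{200053493}{82656} \approx 2420.3$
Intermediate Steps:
$M{\left(B \right)} = 5 + B$
$Z{\left(C \right)} = \frac{9}{2}$ ($Z{\left(C \right)} = -3 + \frac{\left(5 + 1\right) 10}{8} = -3 + \frac{6 \cdot 10}{8} = -3 + \frac{1}{8} \cdot 60 = -3 + \frac{15}{2} = \frac{9}{2}$)
$I = 2535$ ($I = 4592 - 2057 = 2535$)
$\frac{I}{3904 + 23648} + \frac{10891}{Z{\left(-24 \right)}} = \frac{2535}{3904 + 23648} + \frac{10891}{\frac{9}{2}} = \frac{2535}{27552} + 10891 \cdot \frac{2}{9} = 2535 \cdot \frac{1}{27552} + \frac{21782}{9} = \frac{845}{9184} + \frac{21782}{9} = \frac{200053493}{82656}$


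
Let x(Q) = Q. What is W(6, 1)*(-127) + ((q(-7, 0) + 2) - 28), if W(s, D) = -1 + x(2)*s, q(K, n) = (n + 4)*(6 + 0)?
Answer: -1399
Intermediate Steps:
q(K, n) = 24 + 6*n (q(K, n) = (4 + n)*6 = 24 + 6*n)
W(s, D) = -1 + 2*s
W(6, 1)*(-127) + ((q(-7, 0) + 2) - 28) = (-1 + 2*6)*(-127) + (((24 + 6*0) + 2) - 28) = (-1 + 12)*(-127) + (((24 + 0) + 2) - 28) = 11*(-127) + ((24 + 2) - 28) = -1397 + (26 - 28) = -1397 - 2 = -1399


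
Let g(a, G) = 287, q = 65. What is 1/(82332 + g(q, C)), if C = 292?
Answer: 1/82619 ≈ 1.2104e-5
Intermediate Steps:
1/(82332 + g(q, C)) = 1/(82332 + 287) = 1/82619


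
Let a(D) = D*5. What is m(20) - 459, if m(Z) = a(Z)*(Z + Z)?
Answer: 3541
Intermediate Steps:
a(D) = 5*D
m(Z) = 10*Z² (m(Z) = (5*Z)*(Z + Z) = (5*Z)*(2*Z) = 10*Z²)
m(20) - 459 = 10*20² - 459 = 10*400 - 459 = 4000 - 459 = 3541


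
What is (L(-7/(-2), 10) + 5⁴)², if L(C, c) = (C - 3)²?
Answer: 6255001/16 ≈ 3.9094e+5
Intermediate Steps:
L(C, c) = (-3 + C)²
(L(-7/(-2), 10) + 5⁴)² = ((-3 - 7/(-2))² + 5⁴)² = ((-3 - 7*(-½))² + 625)² = ((-3 + 7/2)² + 625)² = ((½)² + 625)² = (¼ + 625)² = (2501/4)² = 6255001/16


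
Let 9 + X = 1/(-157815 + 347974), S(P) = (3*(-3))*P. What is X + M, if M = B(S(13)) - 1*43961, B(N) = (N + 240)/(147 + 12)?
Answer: -443140638618/10078427 ≈ -43969.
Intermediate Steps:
S(P) = -9*P
X = -1711430/190159 (X = -9 + 1/(-157815 + 347974) = -9 + 1/190159 = -1711430/190159 ≈ -9.0000)
B(N) = 80/53 + N/159 (B(N) = (240 + N)/159 = (240 + N)*(1/159) = 80/53 + N/159)
M = -2329892/53 (M = (80/53 + (-9*13)/159) - 1*43961 = (80/53 + (1/159)*(-117)) - 43961 = (80/53 - 39/53) - 43961 = 41/53 - 43961 = -2329892/53 ≈ -43960.)
X + M = -1711430/190159 - 2329892/53 = -443140638618/10078427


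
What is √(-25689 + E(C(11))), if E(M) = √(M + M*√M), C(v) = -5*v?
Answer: √(-25689 + √55*√(-1 - I*√55)) ≈ 0.0477 - 160.24*I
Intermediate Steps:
E(M) = √(M + M^(3/2))
√(-25689 + E(C(11))) = √(-25689 + √(-5*11 + (-5*11)^(3/2))) = √(-25689 + √(-55 + (-55)^(3/2))) = √(-25689 + √(-55 - 55*I*√55))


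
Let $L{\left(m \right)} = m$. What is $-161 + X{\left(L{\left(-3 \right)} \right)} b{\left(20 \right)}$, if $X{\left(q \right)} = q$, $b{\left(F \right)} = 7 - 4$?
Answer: $-170$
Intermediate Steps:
$b{\left(F \right)} = 3$ ($b{\left(F \right)} = 7 - 4 = 3$)
$-161 + X{\left(L{\left(-3 \right)} \right)} b{\left(20 \right)} = -161 - 9 = -170$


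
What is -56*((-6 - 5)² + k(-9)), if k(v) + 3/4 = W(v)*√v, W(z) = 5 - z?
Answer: -6734 - 2352*I ≈ -6734.0 - 2352.0*I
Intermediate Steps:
k(v) = -¾ + √v*(5 - v) (k(v) = -¾ + (5 - v)*√v = -¾ + √v*(5 - v))
-56*((-6 - 5)² + k(-9)) = -56*((-6 - 5)² + (-¾ + √(-9)*(5 - 1*(-9)))) = -56*((-11)² + (-¾ + (3*I)*(5 + 9))) = -56*(121 + (-¾ + (3*I)*14)) = -56*(121 + (-¾ + 42*I)) = -56*(481/4 + 42*I) = -6734 - 2352*I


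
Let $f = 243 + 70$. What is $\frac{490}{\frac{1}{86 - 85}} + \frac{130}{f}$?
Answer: $\frac{153500}{313} \approx 490.42$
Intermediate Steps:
$f = 313$
$\frac{490}{\frac{1}{86 - 85}} + \frac{130}{f} = \frac{490}{\frac{1}{86 - 85}} + \frac{130}{313} = \frac{490}{1^{-1}} + 130 \cdot \frac{1}{313} = \frac{490}{1} + \frac{130}{313} = 490 \cdot 1 + \frac{130}{313} = 490 + \frac{130}{313} = \frac{153500}{313}$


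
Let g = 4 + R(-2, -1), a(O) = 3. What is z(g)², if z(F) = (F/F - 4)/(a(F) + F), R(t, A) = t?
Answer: 9/25 ≈ 0.36000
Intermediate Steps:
g = 2 (g = 4 - 2 = 2)
z(F) = -3/(3 + F) (z(F) = (F/F - 4)/(3 + F) = (1 - 4)/(3 + F) = -3/(3 + F))
z(g)² = (-3/(3 + 2))² = (-3/5)² = (-3*⅕)² = (-⅗)² = 9/25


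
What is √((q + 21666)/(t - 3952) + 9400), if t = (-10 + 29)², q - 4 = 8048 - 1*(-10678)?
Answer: 2*√3363071649/1197 ≈ 96.896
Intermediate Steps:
q = 18730 (q = 4 + (8048 - 1*(-10678)) = 4 + (8048 + 10678) = 4 + 18726 = 18730)
t = 361 (t = 19² = 361)
√((q + 21666)/(t - 3952) + 9400) = √((18730 + 21666)/(361 - 3952) + 9400) = √(40396/(-3591) + 9400) = √(40396*(-1/3591) + 9400) = √(-40396/3591 + 9400) = √(33715004/3591) = 2*√3363071649/1197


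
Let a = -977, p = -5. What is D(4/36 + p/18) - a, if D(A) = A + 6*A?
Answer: 5855/6 ≈ 975.83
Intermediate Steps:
D(A) = 7*A
D(4/36 + p/18) - a = 7*(4/36 - 5/18) - 1*(-977) = 7*(4*(1/36) - 5*1/18) + 977 = 7*(⅑ - 5/18) + 977 = 7*(-⅙) + 977 = -7/6 + 977 = 5855/6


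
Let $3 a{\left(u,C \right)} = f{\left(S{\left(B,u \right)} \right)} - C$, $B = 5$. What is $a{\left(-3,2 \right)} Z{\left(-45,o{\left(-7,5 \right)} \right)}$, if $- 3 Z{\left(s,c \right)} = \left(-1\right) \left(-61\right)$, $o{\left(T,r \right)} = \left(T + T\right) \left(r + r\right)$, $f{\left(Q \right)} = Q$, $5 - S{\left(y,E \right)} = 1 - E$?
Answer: $\frac{61}{9} \approx 6.7778$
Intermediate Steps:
$S{\left(y,E \right)} = 4 + E$ ($S{\left(y,E \right)} = 5 - \left(1 - E\right) = 5 + \left(-1 + E\right) = 4 + E$)
$o{\left(T,r \right)} = 4 T r$ ($o{\left(T,r \right)} = 2 T 2 r = 4 T r$)
$a{\left(u,C \right)} = \frac{4}{3} - \frac{C}{3} + \frac{u}{3}$ ($a{\left(u,C \right)} = \frac{\left(4 + u\right) - C}{3} = \frac{4 + u - C}{3} = \frac{4}{3} - \frac{C}{3} + \frac{u}{3}$)
$Z{\left(s,c \right)} = - \frac{61}{3}$ ($Z{\left(s,c \right)} = - \frac{\left(-1\right) \left(-61\right)}{3} = \left(- \frac{1}{3}\right) 61 = - \frac{61}{3}$)
$a{\left(-3,2 \right)} Z{\left(-45,o{\left(-7,5 \right)} \right)} = \left(\frac{4}{3} - \frac{2}{3} + \frac{1}{3} \left(-3\right)\right) \left(- \frac{61}{3}\right) = \left(\frac{4}{3} - \frac{2}{3} - 1\right) \left(- \frac{61}{3}\right) = \left(- \frac{1}{3}\right) \left(- \frac{61}{3}\right) = \frac{61}{9}$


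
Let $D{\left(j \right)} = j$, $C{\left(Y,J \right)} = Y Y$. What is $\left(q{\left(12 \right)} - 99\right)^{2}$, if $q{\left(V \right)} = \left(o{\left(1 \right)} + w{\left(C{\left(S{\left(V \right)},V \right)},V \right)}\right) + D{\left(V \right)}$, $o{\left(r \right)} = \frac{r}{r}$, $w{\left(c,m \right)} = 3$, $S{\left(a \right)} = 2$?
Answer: $6889$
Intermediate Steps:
$C{\left(Y,J \right)} = Y^{2}$
$o{\left(r \right)} = 1$
$q{\left(V \right)} = 4 + V$ ($q{\left(V \right)} = \left(1 + 3\right) + V = 4 + V$)
$\left(q{\left(12 \right)} - 99\right)^{2} = \left(\left(4 + 12\right) - 99\right)^{2} = \left(16 - 99\right)^{2} = \left(-83\right)^{2} = 6889$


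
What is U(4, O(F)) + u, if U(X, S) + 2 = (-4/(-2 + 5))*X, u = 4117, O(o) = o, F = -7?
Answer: 12329/3 ≈ 4109.7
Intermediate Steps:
U(X, S) = -2 - 4*X/3 (U(X, S) = -2 + (-4/(-2 + 5))*X = -2 + (-4/3)*X = -2 + (-4*⅓)*X = -2 - 4*X/3)
U(4, O(F)) + u = (-2 - 4/3*4) + 4117 = (-2 - 16/3) + 4117 = -22/3 + 4117 = 12329/3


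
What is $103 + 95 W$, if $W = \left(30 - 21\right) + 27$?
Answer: $3523$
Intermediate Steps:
$W = 36$ ($W = 9 + 27 = 36$)
$103 + 95 W = 103 + 95 \cdot 36 = 103 + 3420 = 3523$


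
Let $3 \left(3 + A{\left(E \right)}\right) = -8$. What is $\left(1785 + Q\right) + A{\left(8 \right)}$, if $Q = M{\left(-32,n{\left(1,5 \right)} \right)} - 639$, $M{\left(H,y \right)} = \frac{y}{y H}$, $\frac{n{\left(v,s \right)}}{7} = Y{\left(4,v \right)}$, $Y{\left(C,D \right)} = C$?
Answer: $\frac{109469}{96} \approx 1140.3$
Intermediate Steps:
$A{\left(E \right)} = - \frac{17}{3}$ ($A{\left(E \right)} = -3 + \frac{1}{3} \left(-8\right) = -3 - \frac{8}{3} = - \frac{17}{3}$)
$n{\left(v,s \right)} = 28$ ($n{\left(v,s \right)} = 7 \cdot 4 = 28$)
$M{\left(H,y \right)} = \frac{1}{H}$ ($M{\left(H,y \right)} = \frac{y}{H y} = y \frac{1}{H y} = \frac{1}{H}$)
$Q = - \frac{20449}{32}$ ($Q = \frac{1}{-32} - 639 = - \frac{1}{32} - 639 = - \frac{20449}{32} \approx -639.03$)
$\left(1785 + Q\right) + A{\left(8 \right)} = \left(1785 - \frac{20449}{32}\right) - \frac{17}{3} = \frac{36671}{32} - \frac{17}{3} = \frac{109469}{96}$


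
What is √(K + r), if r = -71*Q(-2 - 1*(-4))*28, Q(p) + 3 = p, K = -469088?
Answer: 30*I*√519 ≈ 683.45*I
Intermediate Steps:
Q(p) = -3 + p
r = 1988 (r = -71*(-3 + (-2 - 1*(-4)))*28 = -71*(-3 + (-2 + 4))*28 = -71*(-3 + 2)*28 = -71*(-1)*28 = 71*28 = 1988)
√(K + r) = √(-469088 + 1988) = √(-467100) = 30*I*√519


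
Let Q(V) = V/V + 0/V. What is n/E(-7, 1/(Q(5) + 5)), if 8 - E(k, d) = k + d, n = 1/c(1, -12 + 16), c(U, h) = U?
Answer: 6/89 ≈ 0.067416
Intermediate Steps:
n = 1 (n = 1/1 = 1)
Q(V) = 1 (Q(V) = 1 + 0 = 1)
E(k, d) = 8 - d - k (E(k, d) = 8 - (k + d) = 8 - (d + k) = 8 + (-d - k) = 8 - d - k)
n/E(-7, 1/(Q(5) + 5)) = 1/(8 - 1/(1 + 5) - 1*(-7)) = 1/(8 - 1/6 + 7) = 1/(8 - 1*⅙ + 7) = 1/(8 - ⅙ + 7) = 1/(89/6) = 1*(6/89) = 6/89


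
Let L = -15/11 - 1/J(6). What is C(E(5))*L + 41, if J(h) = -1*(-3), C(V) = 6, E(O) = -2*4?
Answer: 339/11 ≈ 30.818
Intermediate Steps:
E(O) = -8
J(h) = 3
L = -56/33 (L = -15/11 - 1/3 = -56/33 ≈ -1.6970)
C(E(5))*L + 41 = 6*(-56/33) + 41 = -112/11 + 41 = 339/11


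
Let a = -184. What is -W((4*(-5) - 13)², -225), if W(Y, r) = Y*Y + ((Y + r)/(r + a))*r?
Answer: -485236089/409 ≈ -1.1864e+6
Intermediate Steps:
W(Y, r) = Y² + r*(Y + r)/(-184 + r) (W(Y, r) = Y*Y + ((Y + r)/(r - 184))*r = Y² + ((Y + r)/(-184 + r))*r = Y² + r*(Y + r)/(-184 + r))
-W((4*(-5) - 13)², -225) = -((-225)² - 184*(4*(-5) - 13)⁴ + (4*(-5) - 13)²*(-225) - 225*(4*(-5) - 13)⁴)/(-184 - 225) = -(50625 - 184*(-20 - 13)⁴ + (-20 - 13)²*(-225) - 225*(-20 - 13)⁴)/(-409) = -(-1)*(50625 - 184*((-33)²)² + (-33)²*(-225) - 225*((-33)²)²)/409 = -(-1)*(50625 - 184*1089² + 1089*(-225) - 225*1089²)/409 = -(-1)*(50625 - 184*1185921 - 245025 - 225*1185921)/409 = -(-1)*(50625 - 218209464 - 245025 - 266832225)/409 = -(-1)*(-485236089)/409 = -1*485236089/409 = -485236089/409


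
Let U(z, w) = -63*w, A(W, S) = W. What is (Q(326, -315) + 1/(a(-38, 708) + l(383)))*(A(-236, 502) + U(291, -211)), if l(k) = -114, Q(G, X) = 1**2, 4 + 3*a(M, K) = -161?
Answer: 2193576/169 ≈ 12980.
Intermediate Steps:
a(M, K) = -55 (a(M, K) = -4/3 + (1/3)*(-161) = -4/3 - 161/3 = -55)
Q(G, X) = 1
(Q(326, -315) + 1/(a(-38, 708) + l(383)))*(A(-236, 502) + U(291, -211)) = (1 + 1/(-55 - 114))*(-236 - 63*(-211)) = (1 + 1/(-169))*(-236 + 13293) = (1 - 1/169)*13057 = (168/169)*13057 = 2193576/169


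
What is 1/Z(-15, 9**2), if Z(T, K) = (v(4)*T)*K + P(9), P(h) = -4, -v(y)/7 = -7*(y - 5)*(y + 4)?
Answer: 1/476276 ≈ 2.0996e-6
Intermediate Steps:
v(y) = 49*(-5 + y)*(4 + y) (v(y) = -(-49)*(y - 5)*(y + 4) = -(-49)*(-5 + y)*(4 + y) = 49*(-5 + y)*(4 + y))
Z(T, K) = -4 - 392*K*T (Z(T, K) = ((-980 - 49*4 + 49*4**2)*T)*K - 4 = ((-980 - 196 + 49*16)*T)*K - 4 = ((-980 - 196 + 784)*T)*K - 4 = (-392*T)*K - 4 = -392*K*T - 4 = -4 - 392*K*T)
1/Z(-15, 9**2) = 1/(-4 - 392*9**2*(-15)) = 1/(-4 - 392*81*(-15)) = 1/(-4 + 476280) = 1/476276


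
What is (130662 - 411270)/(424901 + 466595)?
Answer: -35076/111437 ≈ -0.31476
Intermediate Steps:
(130662 - 411270)/(424901 + 466595) = -280608/891496 = -280608*1/891496 = -35076/111437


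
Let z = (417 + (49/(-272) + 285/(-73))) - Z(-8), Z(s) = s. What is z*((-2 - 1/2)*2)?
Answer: -41788515/19856 ≈ -2104.6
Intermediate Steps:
z = 8357703/19856 (z = (417 + (49/(-272) + 285/(-73))) - 1*(-8) = (417 + (49*(-1/272) + 285*(-1/73))) + 8 = (417 + (-49/272 - 285/73)) + 8 = (417 - 81097/19856) + 8 = 8198855/19856 + 8 = 8357703/19856 ≈ 420.92)
z*((-2 - 1/2)*2) = 8357703*((-2 - 1/2)*2)/19856 = 8357703*(-5/2*2)/19856 = (8357703/19856)*(-5) = -41788515/19856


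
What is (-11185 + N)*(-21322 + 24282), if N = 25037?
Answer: 41001920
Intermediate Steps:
(-11185 + N)*(-21322 + 24282) = (-11185 + 25037)*(-21322 + 24282) = 13852*2960 = 41001920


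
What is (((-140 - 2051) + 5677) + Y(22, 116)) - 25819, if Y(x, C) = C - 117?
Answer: -22334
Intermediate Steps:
Y(x, C) = -117 + C
(((-140 - 2051) + 5677) + Y(22, 116)) - 25819 = (((-140 - 2051) + 5677) + (-117 + 116)) - 25819 = ((-2191 + 5677) - 1) - 25819 = (3486 - 1) - 25819 = 3485 - 25819 = -22334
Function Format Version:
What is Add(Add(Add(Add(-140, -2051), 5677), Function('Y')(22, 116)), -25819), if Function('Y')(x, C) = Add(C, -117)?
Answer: -22334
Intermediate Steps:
Function('Y')(x, C) = Add(-117, C)
Add(Add(Add(Add(-140, -2051), 5677), Function('Y')(22, 116)), -25819) = Add(Add(Add(Add(-140, -2051), 5677), Add(-117, 116)), -25819) = Add(Add(Add(-2191, 5677), -1), -25819) = Add(Add(3486, -1), -25819) = Add(3485, -25819) = -22334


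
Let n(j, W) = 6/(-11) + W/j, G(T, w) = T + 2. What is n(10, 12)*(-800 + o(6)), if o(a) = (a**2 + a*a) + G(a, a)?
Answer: -5184/11 ≈ -471.27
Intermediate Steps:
G(T, w) = 2 + T
o(a) = 2 + a + 2*a**2 (o(a) = (a**2 + a*a) + (2 + a) = (a**2 + a**2) + (2 + a) = 2*a**2 + (2 + a) = 2 + a + 2*a**2)
n(j, W) = -6/11 + W/j (n(j, W) = 6*(-1/11) + W/j = -6/11 + W/j)
n(10, 12)*(-800 + o(6)) = (-6/11 + 12/10)*(-800 + (2 + 6 + 2*6**2)) = (-6/11 + 12*(1/10))*(-800 + (2 + 6 + 2*36)) = (-6/11 + 6/5)*(-800 + (2 + 6 + 72)) = 36*(-800 + 80)/55 = (36/55)*(-720) = -5184/11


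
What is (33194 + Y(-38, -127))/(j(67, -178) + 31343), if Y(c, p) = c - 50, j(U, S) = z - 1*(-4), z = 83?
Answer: 16553/15715 ≈ 1.0533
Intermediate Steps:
j(U, S) = 87 (j(U, S) = 83 - 1*(-4) = 83 + 4 = 87)
Y(c, p) = -50 + c
(33194 + Y(-38, -127))/(j(67, -178) + 31343) = (33194 + (-50 - 38))/(87 + 31343) = (33194 - 88)/31430 = 33106*(1/31430) = 16553/15715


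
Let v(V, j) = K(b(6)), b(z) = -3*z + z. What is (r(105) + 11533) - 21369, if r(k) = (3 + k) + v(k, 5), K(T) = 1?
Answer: -9727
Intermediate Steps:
b(z) = -2*z
v(V, j) = 1
r(k) = 4 + k (r(k) = (3 + k) + 1 = 4 + k)
(r(105) + 11533) - 21369 = ((4 + 105) + 11533) - 21369 = (109 + 11533) - 21369 = 11642 - 21369 = -9727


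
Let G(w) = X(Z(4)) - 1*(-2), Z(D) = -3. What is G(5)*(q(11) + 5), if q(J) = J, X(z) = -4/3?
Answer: 32/3 ≈ 10.667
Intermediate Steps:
X(z) = -4/3 (X(z) = -4*⅓ = -4/3)
G(w) = ⅔ (G(w) = -4/3 - 1*(-2) = -4/3 + 2 = ⅔)
G(5)*(q(11) + 5) = 2*(11 + 5)/3 = (⅔)*16 = 32/3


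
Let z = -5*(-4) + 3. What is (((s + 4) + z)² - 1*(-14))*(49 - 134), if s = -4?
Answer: -46155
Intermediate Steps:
z = 23 (z = 20 + 3 = 23)
(((s + 4) + z)² - 1*(-14))*(49 - 134) = (((-4 + 4) + 23)² - 1*(-14))*(49 - 134) = ((0 + 23)² + 14)*(-85) = (23² + 14)*(-85) = (529 + 14)*(-85) = 543*(-85) = -46155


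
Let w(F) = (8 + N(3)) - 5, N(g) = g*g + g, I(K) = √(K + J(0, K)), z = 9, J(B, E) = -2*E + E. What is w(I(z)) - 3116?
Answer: -3101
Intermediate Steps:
J(B, E) = -E
I(K) = 0 (I(K) = √(K - K) = √0 = 0)
N(g) = g + g² (N(g) = g² + g = g + g²)
w(F) = 15 (w(F) = (8 + 3*(1 + 3)) - 5 = (8 + 3*4) - 5 = (8 + 12) - 5 = 20 - 5 = 15)
w(I(z)) - 3116 = 15 - 3116 = -3101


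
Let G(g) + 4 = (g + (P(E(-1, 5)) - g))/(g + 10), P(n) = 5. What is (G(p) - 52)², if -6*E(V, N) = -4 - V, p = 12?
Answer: 1505529/484 ≈ 3110.6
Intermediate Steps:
E(V, N) = ⅔ + V/6 (E(V, N) = -(-4 - V)/6 = ⅔ + V/6)
G(g) = -4 + 5/(10 + g) (G(g) = -4 + (g + (5 - g))/(g + 10) = -4 + 5/(10 + g))
(G(p) - 52)² = ((-35 - 4*12)/(10 + 12) - 52)² = ((-35 - 48)/22 - 52)² = ((1/22)*(-83) - 52)² = (-83/22 - 52)² = (-1227/22)² = 1505529/484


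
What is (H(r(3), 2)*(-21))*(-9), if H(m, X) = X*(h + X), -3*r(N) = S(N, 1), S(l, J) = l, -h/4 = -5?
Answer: 8316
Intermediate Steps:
h = 20 (h = -4*(-5) = 20)
r(N) = -N/3
H(m, X) = X*(20 + X)
(H(r(3), 2)*(-21))*(-9) = ((2*(20 + 2))*(-21))*(-9) = ((2*22)*(-21))*(-9) = (44*(-21))*(-9) = -924*(-9) = 8316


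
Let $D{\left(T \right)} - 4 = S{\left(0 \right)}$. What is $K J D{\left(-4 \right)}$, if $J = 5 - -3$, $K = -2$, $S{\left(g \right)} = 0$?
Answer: $-64$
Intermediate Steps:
$D{\left(T \right)} = 4$ ($D{\left(T \right)} = 4 + 0 = 4$)
$J = 8$ ($J = 5 + 3 = 8$)
$K J D{\left(-4 \right)} = \left(-2\right) 8 \cdot 4 = \left(-16\right) 4 = -64$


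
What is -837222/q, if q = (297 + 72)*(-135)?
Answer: 279074/16605 ≈ 16.807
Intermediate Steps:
q = -49815 (q = 369*(-135) = -49815)
-837222/q = -837222/(-49815) = -837222*(-1/49815) = 279074/16605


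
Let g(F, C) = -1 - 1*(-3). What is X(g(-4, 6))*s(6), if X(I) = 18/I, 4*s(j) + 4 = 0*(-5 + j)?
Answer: -9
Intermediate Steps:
g(F, C) = 2 (g(F, C) = -1 + 3 = 2)
s(j) = -1 (s(j) = -1 + (0*(-5 + j))/4 = -1 + (1/4)*0 = -1 + 0 = -1)
X(g(-4, 6))*s(6) = (18/2)*(-1) = (18*(1/2))*(-1) = 9*(-1) = -9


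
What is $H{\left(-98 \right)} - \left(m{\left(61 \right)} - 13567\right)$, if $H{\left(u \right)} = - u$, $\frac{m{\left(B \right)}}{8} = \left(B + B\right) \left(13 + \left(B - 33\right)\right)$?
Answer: $-26351$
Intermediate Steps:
$m{\left(B \right)} = 16 B \left(-20 + B\right)$ ($m{\left(B \right)} = 8 \left(B + B\right) \left(13 + \left(B - 33\right)\right) = 8 \cdot 2 B \left(13 + \left(-33 + B\right)\right) = 8 \cdot 2 B \left(-20 + B\right) = 16 B \left(-20 + B\right)$)
$H{\left(-98 \right)} - \left(m{\left(61 \right)} - 13567\right) = \left(-1\right) \left(-98\right) - \left(16 \cdot 61 \left(-20 + 61\right) - 13567\right) = 98 - \left(16 \cdot 61 \cdot 41 - 13567\right) = 98 - \left(40016 - 13567\right) = 98 - 26449 = -26351$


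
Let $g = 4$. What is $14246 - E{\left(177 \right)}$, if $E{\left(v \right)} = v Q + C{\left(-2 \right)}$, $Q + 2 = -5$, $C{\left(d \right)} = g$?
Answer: $15481$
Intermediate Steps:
$C{\left(d \right)} = 4$
$Q = -7$ ($Q = -2 - 5 = -7$)
$E{\left(v \right)} = 4 - 7 v$ ($E{\left(v \right)} = v \left(-7\right) + 4 = - 7 v + 4 = 4 - 7 v$)
$14246 - E{\left(177 \right)} = 14246 - \left(4 - 1239\right) = 14246 - -1235 = 14246 + 1235 = 15481$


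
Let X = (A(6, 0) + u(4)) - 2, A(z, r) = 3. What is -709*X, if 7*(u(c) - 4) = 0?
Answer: -3545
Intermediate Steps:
u(c) = 4 (u(c) = 4 + (⅐)*0 = 4 + 0 = 4)
X = 5 (X = (3 + 4) - 2 = 7 - 2 = 5)
-709*X = -709*5 = -3545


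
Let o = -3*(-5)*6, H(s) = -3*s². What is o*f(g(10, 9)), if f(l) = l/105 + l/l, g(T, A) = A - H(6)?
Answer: 1332/7 ≈ 190.29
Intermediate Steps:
g(T, A) = 108 + A (g(T, A) = A - (-3)*6² = A - (-3)*36 = A - 1*(-108) = A + 108 = 108 + A)
f(l) = 1 + l/105 (f(l) = l*(1/105) + 1 = l/105 + 1 = 1 + l/105)
o = 90 (o = 15*6 = 90)
o*f(g(10, 9)) = 90*(1 + (108 + 9)/105) = 90*(1 + (1/105)*117) = 90*(1 + 39/35) = 90*(74/35) = 1332/7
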